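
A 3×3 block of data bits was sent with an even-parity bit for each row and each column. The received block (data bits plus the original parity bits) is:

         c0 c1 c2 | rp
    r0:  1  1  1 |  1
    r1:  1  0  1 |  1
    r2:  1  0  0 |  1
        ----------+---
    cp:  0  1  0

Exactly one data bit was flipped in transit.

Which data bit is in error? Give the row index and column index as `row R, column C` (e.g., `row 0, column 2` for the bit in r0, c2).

Recompute each row's even parity and compare to rp:
  r0: data parity 1, sent rp 1 → ok
  r1: data parity 0, sent rp 1 → mismatch
  r2: data parity 1, sent rp 1 → ok
Recompute each column's even parity and compare to cp:
  c0: data parity 1, sent cp 0 → mismatch
  c1: data parity 1, sent cp 1 → ok
  c2: data parity 0, sent cp 0 → ok
Exactly one row (r1) and one column (c0) fail → the flipped bit is at their intersection.

row 1, column 0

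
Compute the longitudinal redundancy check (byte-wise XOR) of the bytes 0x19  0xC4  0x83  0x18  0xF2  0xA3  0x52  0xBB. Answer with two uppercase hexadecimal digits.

FE

XOR the bytes together:
  start with 0x19
  0x19 ⊕ 0xC4 = 0xDD
  0xDD ⊕ 0x83 = 0x5E
  0x5E ⊕ 0x18 = 0x46
  0x46 ⊕ 0xF2 = 0xB4
  0xB4 ⊕ 0xA3 = 0x17
  0x17 ⊕ 0x52 = 0x45
  0x45 ⊕ 0xBB = 0xFE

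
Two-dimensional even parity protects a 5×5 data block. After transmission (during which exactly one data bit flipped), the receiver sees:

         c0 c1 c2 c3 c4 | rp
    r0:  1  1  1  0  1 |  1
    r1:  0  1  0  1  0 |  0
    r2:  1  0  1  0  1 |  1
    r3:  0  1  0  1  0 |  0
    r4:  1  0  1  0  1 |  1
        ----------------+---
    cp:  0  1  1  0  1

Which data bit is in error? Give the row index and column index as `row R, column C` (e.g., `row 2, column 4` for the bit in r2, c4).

Recompute each row's even parity and compare to rp:
  r0: data parity 0, sent rp 1 → mismatch
  r1: data parity 0, sent rp 0 → ok
  r2: data parity 1, sent rp 1 → ok
  r3: data parity 0, sent rp 0 → ok
  r4: data parity 1, sent rp 1 → ok
Recompute each column's even parity and compare to cp:
  c0: data parity 1, sent cp 0 → mismatch
  c1: data parity 1, sent cp 1 → ok
  c2: data parity 1, sent cp 1 → ok
  c3: data parity 0, sent cp 0 → ok
  c4: data parity 1, sent cp 1 → ok
Exactly one row (r0) and one column (c0) fail → the flipped bit is at their intersection.

row 0, column 0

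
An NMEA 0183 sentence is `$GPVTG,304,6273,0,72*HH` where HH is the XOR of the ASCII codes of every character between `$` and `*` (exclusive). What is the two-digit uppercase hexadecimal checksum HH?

50

XOR the ASCII codes of the payload characters:
  'G' = 0x47 → acc = 0x47
  'P' = 0x50 → acc = 0x17
  'V' = 0x56 → acc = 0x41
  'T' = 0x54 → acc = 0x15
  'G' = 0x47 → acc = 0x52
  ',' = 0x2C → acc = 0x7E
  '3' = 0x33 → acc = 0x4D
  '0' = 0x30 → acc = 0x7D
  '4' = 0x34 → acc = 0x49
  ',' = 0x2C → acc = 0x65
  '6' = 0x36 → acc = 0x53
  '2' = 0x32 → acc = 0x61
  '7' = 0x37 → acc = 0x56
  '3' = 0x33 → acc = 0x65
  ',' = 0x2C → acc = 0x49
  '0' = 0x30 → acc = 0x79
  ',' = 0x2C → acc = 0x55
  '7' = 0x37 → acc = 0x62
  '2' = 0x32 → acc = 0x50
Checksum = 0x50.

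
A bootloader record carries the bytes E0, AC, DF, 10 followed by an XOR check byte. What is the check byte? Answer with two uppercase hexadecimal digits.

XOR the bytes together:
  start with 0xE0
  0xE0 ⊕ 0xAC = 0x4C
  0x4C ⊕ 0xDF = 0x93
  0x93 ⊕ 0x10 = 0x83

83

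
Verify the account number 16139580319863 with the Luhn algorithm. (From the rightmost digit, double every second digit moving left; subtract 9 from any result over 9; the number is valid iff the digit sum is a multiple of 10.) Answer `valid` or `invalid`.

invalid

From the right, keep odd positions and double even positions (subtract 9 from any doubled value over 9):
  doubled (positions 2,4,...): 3 9 6 7 9 2 2 → sum 38
  kept (positions 1,3,...): 3 8 1 0 5 3 6 → sum 26
Total = 64.
64 mod 10 = 4, so the number is invalid.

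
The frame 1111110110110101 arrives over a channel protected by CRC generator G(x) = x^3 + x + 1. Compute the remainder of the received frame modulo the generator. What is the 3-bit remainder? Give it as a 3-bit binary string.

011

Modulo-2 division of 1111110110110101 by 1011:
  pos 0: 1111 XOR 1011 = 0100
  pos 1: 1001 XOR 1011 = 0010
  pos 3: 1010 XOR 1011 = 0001
  pos 6: 1110 XOR 1011 = 0101
  pos 7: 1011 XOR 1011 = 0000
  pos 11: 1010 XOR 1011 = 0001
Remainder = 011 (nonzero — an error is detected).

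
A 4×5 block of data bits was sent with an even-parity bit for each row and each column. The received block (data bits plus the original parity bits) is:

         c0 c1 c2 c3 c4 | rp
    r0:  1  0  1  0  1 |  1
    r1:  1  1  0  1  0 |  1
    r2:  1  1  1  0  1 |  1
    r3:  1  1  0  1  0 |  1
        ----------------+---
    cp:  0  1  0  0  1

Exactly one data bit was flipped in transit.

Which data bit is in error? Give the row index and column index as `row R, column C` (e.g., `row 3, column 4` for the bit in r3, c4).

row 2, column 4

Recompute each row's even parity and compare to rp:
  r0: data parity 1, sent rp 1 → ok
  r1: data parity 1, sent rp 1 → ok
  r2: data parity 0, sent rp 1 → mismatch
  r3: data parity 1, sent rp 1 → ok
Recompute each column's even parity and compare to cp:
  c0: data parity 0, sent cp 0 → ok
  c1: data parity 1, sent cp 1 → ok
  c2: data parity 0, sent cp 0 → ok
  c3: data parity 0, sent cp 0 → ok
  c4: data parity 0, sent cp 1 → mismatch
Exactly one row (r2) and one column (c4) fail → the flipped bit is at their intersection.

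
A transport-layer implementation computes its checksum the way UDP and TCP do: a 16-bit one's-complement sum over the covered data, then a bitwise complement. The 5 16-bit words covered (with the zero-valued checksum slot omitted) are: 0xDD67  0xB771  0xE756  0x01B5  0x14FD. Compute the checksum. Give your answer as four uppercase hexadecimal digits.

6D1D

One's-complement addition (fold any carry out of bit 15 back into bit 0):
  0xDD67 + 0xB771 = 0x194D8 → wrap carry → 0x94D9
  0x94D9 + 0xE756 = 0x17C2F → wrap carry → 0x7C30
  0x7C30 + 0x01B5 = 0x07DE5
  0x7DE5 + 0x14FD = 0x092E2
One's-complement sum = 0x92E2.
Checksum = ~0x92E2 & 0xFFFF = 0x6D1D.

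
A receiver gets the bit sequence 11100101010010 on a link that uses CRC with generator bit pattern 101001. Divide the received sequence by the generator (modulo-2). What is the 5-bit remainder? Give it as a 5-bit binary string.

Modulo-2 division of 11100101010010 by 101001:
  pos 0: 111001 XOR 101001 = 010000
  pos 1: 100000 XOR 101001 = 001001
  pos 3: 100110 XOR 101001 = 001111
  pos 5: 111110 XOR 101001 = 010111
  pos 6: 101110 XOR 101001 = 000111
Remainder = 11110 (nonzero — an error is detected).

11110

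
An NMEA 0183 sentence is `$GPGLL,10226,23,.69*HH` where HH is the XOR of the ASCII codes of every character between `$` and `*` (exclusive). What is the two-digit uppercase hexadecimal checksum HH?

XOR the ASCII codes of the payload characters:
  'G' = 0x47 → acc = 0x47
  'P' = 0x50 → acc = 0x17
  'G' = 0x47 → acc = 0x50
  'L' = 0x4C → acc = 0x1C
  'L' = 0x4C → acc = 0x50
  ',' = 0x2C → acc = 0x7C
  '1' = 0x31 → acc = 0x4D
  '0' = 0x30 → acc = 0x7D
  '2' = 0x32 → acc = 0x4F
  '2' = 0x32 → acc = 0x7D
  '6' = 0x36 → acc = 0x4B
  ',' = 0x2C → acc = 0x67
  '2' = 0x32 → acc = 0x55
  '3' = 0x33 → acc = 0x66
  ',' = 0x2C → acc = 0x4A
  '.' = 0x2E → acc = 0x64
  '6' = 0x36 → acc = 0x52
  '9' = 0x39 → acc = 0x6B
Checksum = 0x6B.

6B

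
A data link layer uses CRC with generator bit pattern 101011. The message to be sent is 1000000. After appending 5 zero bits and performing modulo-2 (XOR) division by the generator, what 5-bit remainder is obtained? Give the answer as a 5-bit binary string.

01101

Append 5 zeros: 100000000000. Divide by 101011 (XOR where the leading bit is 1):
  pos 0: 100000 XOR 101011 = 001011
  pos 2: 101100 XOR 101011 = 000111
  pos 5: 111000 XOR 101011 = 010011
  pos 6: 100110 XOR 101011 = 001101
Remainder (last 5 bits) = 01101. This is the CRC / FCS.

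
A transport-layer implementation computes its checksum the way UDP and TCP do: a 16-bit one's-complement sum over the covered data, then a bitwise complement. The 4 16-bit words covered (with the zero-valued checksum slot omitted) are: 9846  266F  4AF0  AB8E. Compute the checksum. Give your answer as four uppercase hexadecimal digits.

One's-complement addition (fold any carry out of bit 15 back into bit 0):
  0x9846 + 0x266F = 0x0BEB5
  0xBEB5 + 0x4AF0 = 0x109A5 → wrap carry → 0x09A6
  0x09A6 + 0xAB8E = 0x0B534
One's-complement sum = 0xB534.
Checksum = ~0xB534 & 0xFFFF = 0x4ACB.

4ACB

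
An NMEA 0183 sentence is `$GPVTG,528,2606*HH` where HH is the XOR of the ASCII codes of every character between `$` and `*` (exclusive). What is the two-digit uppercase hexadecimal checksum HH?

6F

XOR the ASCII codes of the payload characters:
  'G' = 0x47 → acc = 0x47
  'P' = 0x50 → acc = 0x17
  'V' = 0x56 → acc = 0x41
  'T' = 0x54 → acc = 0x15
  'G' = 0x47 → acc = 0x52
  ',' = 0x2C → acc = 0x7E
  '5' = 0x35 → acc = 0x4B
  '2' = 0x32 → acc = 0x79
  '8' = 0x38 → acc = 0x41
  ',' = 0x2C → acc = 0x6D
  '2' = 0x32 → acc = 0x5F
  '6' = 0x36 → acc = 0x69
  '0' = 0x30 → acc = 0x59
  '6' = 0x36 → acc = 0x6F
Checksum = 0x6F.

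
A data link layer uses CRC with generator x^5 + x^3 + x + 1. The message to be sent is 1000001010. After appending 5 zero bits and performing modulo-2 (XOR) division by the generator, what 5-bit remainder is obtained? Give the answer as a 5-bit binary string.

Append 5 zeros: 100000101000000. Divide by 101011 (XOR where the leading bit is 1):
  pos 0: 100000 XOR 101011 = 001011
  pos 2: 101110 XOR 101011 = 000101
  pos 5: 101100 XOR 101011 = 000111
  pos 8: 111000 XOR 101011 = 010011
  pos 9: 100110 XOR 101011 = 001101
Remainder (last 5 bits) = 01101. This is the CRC / FCS.

01101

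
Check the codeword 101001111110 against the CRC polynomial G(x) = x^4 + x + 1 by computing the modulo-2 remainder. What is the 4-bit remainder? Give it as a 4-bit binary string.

Modulo-2 division of 101001111110 by 10011:
  pos 0: 10100 XOR 10011 = 00111
  pos 2: 11111 XOR 10011 = 01100
  pos 3: 11001 XOR 10011 = 01010
  pos 4: 10101 XOR 10011 = 00110
  pos 6: 11011 XOR 10011 = 01000
  pos 7: 10000 XOR 10011 = 00011
Remainder = 0011 (nonzero — an error is detected).

0011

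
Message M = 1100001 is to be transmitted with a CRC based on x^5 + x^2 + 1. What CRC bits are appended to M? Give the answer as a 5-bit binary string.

Append 5 zeros: 110000100000. Divide by 100101 (XOR where the leading bit is 1):
  pos 0: 110000 XOR 100101 = 010101
  pos 1: 101011 XOR 100101 = 001110
  pos 3: 111000 XOR 100101 = 011101
  pos 4: 111010 XOR 100101 = 011111
  pos 5: 111110 XOR 100101 = 011011
  pos 6: 110110 XOR 100101 = 010011
Remainder (last 5 bits) = 10011. This is the CRC / FCS.

10011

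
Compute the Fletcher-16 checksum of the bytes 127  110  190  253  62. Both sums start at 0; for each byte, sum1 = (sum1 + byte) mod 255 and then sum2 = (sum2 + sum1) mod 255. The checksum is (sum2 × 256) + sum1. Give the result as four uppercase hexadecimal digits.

Running sums (mod 255):
  after byte 0 (127): sum1=127, sum2=127
  after byte 1 (110): sum1=237, sum2=109
  after byte 2 (190): sum1=172, sum2=26
  after byte 3 (253): sum1=170, sum2=196
  after byte 4 (62): sum1=232, sum2=173
Checksum = sum2·256 + sum1 = 173·256 + 232 = 44520 = 0xADE8.

ADE8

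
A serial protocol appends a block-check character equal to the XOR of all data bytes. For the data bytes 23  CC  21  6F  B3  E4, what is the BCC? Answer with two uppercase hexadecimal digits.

F6

XOR the bytes together:
  start with 0x23
  0x23 ⊕ 0xCC = 0xEF
  0xEF ⊕ 0x21 = 0xCE
  0xCE ⊕ 0x6F = 0xA1
  0xA1 ⊕ 0xB3 = 0x12
  0x12 ⊕ 0xE4 = 0xF6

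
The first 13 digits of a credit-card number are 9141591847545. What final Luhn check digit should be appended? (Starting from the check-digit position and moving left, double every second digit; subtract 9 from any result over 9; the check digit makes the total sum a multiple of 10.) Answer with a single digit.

Partial digits right→left: 5 4 5 7 4 8 1 9 5 1 4 1 9
Double every second digit counting from the check-digit position (so the 1st, 3rd, 5th, ... of the partial from the right).
  doubled (with −9 where >9): 1 1 8 2 1 8 9 → sum 30
  kept as-is: 4 7 8 9 1 1 → sum 30
Total = 30 + 30 = 60.
Check digit = (10 − (60 mod 10)) mod 10 = 0.

0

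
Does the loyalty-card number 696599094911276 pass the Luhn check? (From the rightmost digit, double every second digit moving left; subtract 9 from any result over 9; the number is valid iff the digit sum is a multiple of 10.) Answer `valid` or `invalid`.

From the right, keep odd positions and double even positions (subtract 9 from any doubled value over 9):
  doubled (positions 2,4,...): 5 2 9 9 9 1 9 → sum 44
  kept (positions 1,3,...): 6 2 1 4 0 9 6 6 → sum 34
Total = 78.
78 mod 10 = 8, so the number is invalid.

invalid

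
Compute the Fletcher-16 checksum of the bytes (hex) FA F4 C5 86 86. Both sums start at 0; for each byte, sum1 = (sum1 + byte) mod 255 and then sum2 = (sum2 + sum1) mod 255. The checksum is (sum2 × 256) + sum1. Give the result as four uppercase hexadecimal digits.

9FC2

Running sums (mod 255):
  after byte 0 (FA): sum1=250, sum2=250
  after byte 1 (F4): sum1=239, sum2=234
  after byte 2 (C5): sum1=181, sum2=160
  after byte 3 (86): sum1=60, sum2=220
  after byte 4 (86): sum1=194, sum2=159
Checksum = sum2·256 + sum1 = 159·256 + 194 = 40898 = 0x9FC2.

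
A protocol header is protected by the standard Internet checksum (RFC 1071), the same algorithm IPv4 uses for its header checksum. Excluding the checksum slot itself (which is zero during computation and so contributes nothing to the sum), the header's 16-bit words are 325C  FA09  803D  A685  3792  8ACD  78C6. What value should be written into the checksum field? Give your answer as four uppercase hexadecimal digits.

71B0

One's-complement addition (fold any carry out of bit 15 back into bit 0):
  0x325C + 0xFA09 = 0x12C65 → wrap carry → 0x2C66
  0x2C66 + 0x803D = 0x0ACA3
  0xACA3 + 0xA685 = 0x15328 → wrap carry → 0x5329
  0x5329 + 0x3792 = 0x08ABB
  0x8ABB + 0x8ACD = 0x11588 → wrap carry → 0x1589
  0x1589 + 0x78C6 = 0x08E4F
One's-complement sum = 0x8E4F.
Checksum = ~0x8E4F & 0xFFFF = 0x71B0.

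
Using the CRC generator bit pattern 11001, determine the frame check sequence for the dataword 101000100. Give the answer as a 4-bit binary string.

Append 4 zeros: 1010001000000. Divide by 11001 (XOR where the leading bit is 1):
  pos 0: 10100 XOR 11001 = 01101
  pos 1: 11010 XOR 11001 = 00011
  pos 4: 11100 XOR 11001 = 00101
  pos 6: 10100 XOR 11001 = 01101
  pos 7: 11010 XOR 11001 = 00011
Remainder (last 4 bits) = 0110. This is the CRC / FCS.

0110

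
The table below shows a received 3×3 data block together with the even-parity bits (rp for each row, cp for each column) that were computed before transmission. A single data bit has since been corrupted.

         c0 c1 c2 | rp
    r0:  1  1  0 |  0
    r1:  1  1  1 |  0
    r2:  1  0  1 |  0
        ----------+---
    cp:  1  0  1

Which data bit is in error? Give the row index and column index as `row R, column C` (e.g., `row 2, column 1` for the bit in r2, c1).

Recompute each row's even parity and compare to rp:
  r0: data parity 0, sent rp 0 → ok
  r1: data parity 1, sent rp 0 → mismatch
  r2: data parity 0, sent rp 0 → ok
Recompute each column's even parity and compare to cp:
  c0: data parity 1, sent cp 1 → ok
  c1: data parity 0, sent cp 0 → ok
  c2: data parity 0, sent cp 1 → mismatch
Exactly one row (r1) and one column (c2) fail → the flipped bit is at their intersection.

row 1, column 2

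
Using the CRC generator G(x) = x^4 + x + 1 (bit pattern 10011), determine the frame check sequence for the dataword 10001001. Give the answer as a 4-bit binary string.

Append 4 zeros: 100010010000. Divide by 10011 (XOR where the leading bit is 1):
  pos 0: 10001 XOR 10011 = 00010
  pos 3: 10001 XOR 10011 = 00010
  pos 6: 10000 XOR 10011 = 00011
Remainder (last 4 bits) = 0110. This is the CRC / FCS.

0110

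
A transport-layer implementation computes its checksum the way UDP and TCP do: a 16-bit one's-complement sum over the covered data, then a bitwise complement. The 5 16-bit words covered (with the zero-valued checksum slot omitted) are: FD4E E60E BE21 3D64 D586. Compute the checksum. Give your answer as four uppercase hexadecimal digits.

4B95

One's-complement addition (fold any carry out of bit 15 back into bit 0):
  0xFD4E + 0xE60E = 0x1E35C → wrap carry → 0xE35D
  0xE35D + 0xBE21 = 0x1A17E → wrap carry → 0xA17F
  0xA17F + 0x3D64 = 0x0DEE3
  0xDEE3 + 0xD586 = 0x1B469 → wrap carry → 0xB46A
One's-complement sum = 0xB46A.
Checksum = ~0xB46A & 0xFFFF = 0x4B95.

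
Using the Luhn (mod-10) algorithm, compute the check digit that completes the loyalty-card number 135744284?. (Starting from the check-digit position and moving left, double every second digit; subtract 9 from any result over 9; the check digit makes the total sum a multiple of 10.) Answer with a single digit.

Partial digits right→left: 4 8 2 4 4 7 5 3 1
Double every second digit counting from the check-digit position (so the 1st, 3rd, 5th, ... of the partial from the right).
  doubled (with −9 where >9): 8 4 8 1 2 → sum 23
  kept as-is: 8 4 7 3 → sum 22
Total = 23 + 22 = 45.
Check digit = (10 − (45 mod 10)) mod 10 = 5.

5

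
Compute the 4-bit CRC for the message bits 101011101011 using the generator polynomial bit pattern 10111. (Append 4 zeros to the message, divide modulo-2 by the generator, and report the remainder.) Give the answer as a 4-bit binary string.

Append 4 zeros: 1010111010110000. Divide by 10111 (XOR where the leading bit is 1):
  pos 0: 10101 XOR 10111 = 00010
  pos 3: 10110 XOR 10111 = 00001
  pos 7: 11011 XOR 10111 = 01100
  pos 8: 11000 XOR 10111 = 01111
  pos 9: 11110 XOR 10111 = 01001
  pos 10: 10010 XOR 10111 = 00101
Remainder (last 4 bits) = 1010. This is the CRC / FCS.

1010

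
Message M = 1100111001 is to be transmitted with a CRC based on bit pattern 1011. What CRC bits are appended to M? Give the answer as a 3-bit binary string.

Append 3 zeros: 1100111001000. Divide by 1011 (XOR where the leading bit is 1):
  pos 0: 1100 XOR 1011 = 0111
  pos 1: 1111 XOR 1011 = 0100
  pos 2: 1001 XOR 1011 = 0010
  pos 4: 1010 XOR 1011 = 0001
  pos 7: 1010 XOR 1011 = 0001
Remainder (last 3 bits) = 100. This is the CRC / FCS.

100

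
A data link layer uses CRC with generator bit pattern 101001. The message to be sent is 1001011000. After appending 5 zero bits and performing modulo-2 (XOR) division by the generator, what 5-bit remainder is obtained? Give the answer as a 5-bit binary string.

01011

Append 5 zeros: 100101100000000. Divide by 101001 (XOR where the leading bit is 1):
  pos 0: 100101 XOR 101001 = 001100
  pos 2: 110010 XOR 101001 = 011011
  pos 3: 110110 XOR 101001 = 011111
  pos 4: 111110 XOR 101001 = 010111
  pos 5: 101110 XOR 101001 = 000111
  pos 8: 111000 XOR 101001 = 010001
  pos 9: 100010 XOR 101001 = 001011
Remainder (last 5 bits) = 01011. This is the CRC / FCS.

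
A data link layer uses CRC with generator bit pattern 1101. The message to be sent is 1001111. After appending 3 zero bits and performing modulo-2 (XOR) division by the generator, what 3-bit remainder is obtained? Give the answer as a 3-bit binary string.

011

Append 3 zeros: 1001111000. Divide by 1101 (XOR where the leading bit is 1):
  pos 0: 1001 XOR 1101 = 0100
  pos 1: 1001 XOR 1101 = 0100
  pos 2: 1001 XOR 1101 = 0100
  pos 3: 1001 XOR 1101 = 0100
  pos 4: 1000 XOR 1101 = 0101
  pos 5: 1010 XOR 1101 = 0111
  pos 6: 1110 XOR 1101 = 0011
Remainder (last 3 bits) = 011. This is the CRC / FCS.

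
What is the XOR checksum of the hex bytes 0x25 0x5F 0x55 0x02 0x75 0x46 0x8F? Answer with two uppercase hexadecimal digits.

91

XOR the bytes together:
  start with 0x25
  0x25 ⊕ 0x5F = 0x7A
  0x7A ⊕ 0x55 = 0x2F
  0x2F ⊕ 0x02 = 0x2D
  0x2D ⊕ 0x75 = 0x58
  0x58 ⊕ 0x46 = 0x1E
  0x1E ⊕ 0x8F = 0x91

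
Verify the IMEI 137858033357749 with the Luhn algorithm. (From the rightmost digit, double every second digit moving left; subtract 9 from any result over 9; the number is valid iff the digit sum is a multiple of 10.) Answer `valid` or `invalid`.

invalid

From the right, keep odd positions and double even positions (subtract 9 from any doubled value over 9):
  doubled (positions 2,4,...): 8 5 6 6 7 7 6 → sum 45
  kept (positions 1,3,...): 9 7 5 3 0 5 7 1 → sum 37
Total = 82.
82 mod 10 = 2, so the number is invalid.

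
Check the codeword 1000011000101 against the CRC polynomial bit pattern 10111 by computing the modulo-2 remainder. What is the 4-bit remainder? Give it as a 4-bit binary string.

Modulo-2 division of 1000011000101 by 10111:
  pos 0: 10000 XOR 10111 = 00111
  pos 2: 11111 XOR 10111 = 01000
  pos 3: 10000 XOR 10111 = 00111
  pos 5: 11100 XOR 10111 = 01011
  pos 6: 10111 XOR 10111 = 00000
Remainder = 0001 (nonzero — an error is detected).

0001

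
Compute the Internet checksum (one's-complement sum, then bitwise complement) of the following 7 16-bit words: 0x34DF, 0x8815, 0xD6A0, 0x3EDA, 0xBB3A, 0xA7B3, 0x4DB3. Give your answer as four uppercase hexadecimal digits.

One's-complement addition (fold any carry out of bit 15 back into bit 0):
  0x34DF + 0x8815 = 0x0BCF4
  0xBCF4 + 0xD6A0 = 0x19394 → wrap carry → 0x9395
  0x9395 + 0x3EDA = 0x0D26F
  0xD26F + 0xBB3A = 0x18DA9 → wrap carry → 0x8DAA
  0x8DAA + 0xA7B3 = 0x1355D → wrap carry → 0x355E
  0x355E + 0x4DB3 = 0x08311
One's-complement sum = 0x8311.
Checksum = ~0x8311 & 0xFFFF = 0x7CEE.

7CEE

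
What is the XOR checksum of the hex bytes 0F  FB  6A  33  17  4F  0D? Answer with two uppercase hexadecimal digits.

XOR the bytes together:
  start with 0x0F
  0x0F ⊕ 0xFB = 0xF4
  0xF4 ⊕ 0x6A = 0x9E
  0x9E ⊕ 0x33 = 0xAD
  0xAD ⊕ 0x17 = 0xBA
  0xBA ⊕ 0x4F = 0xF5
  0xF5 ⊕ 0x0D = 0xF8

F8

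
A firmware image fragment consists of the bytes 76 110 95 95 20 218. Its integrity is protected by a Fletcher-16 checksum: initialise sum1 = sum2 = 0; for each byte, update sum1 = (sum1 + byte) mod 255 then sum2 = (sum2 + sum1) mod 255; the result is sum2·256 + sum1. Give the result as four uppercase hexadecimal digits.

9068

Running sums (mod 255):
  after byte 0 (76): sum1=76, sum2=76
  after byte 1 (110): sum1=186, sum2=7
  after byte 2 (95): sum1=26, sum2=33
  after byte 3 (95): sum1=121, sum2=154
  after byte 4 (20): sum1=141, sum2=40
  after byte 5 (218): sum1=104, sum2=144
Checksum = sum2·256 + sum1 = 144·256 + 104 = 36968 = 0x9068.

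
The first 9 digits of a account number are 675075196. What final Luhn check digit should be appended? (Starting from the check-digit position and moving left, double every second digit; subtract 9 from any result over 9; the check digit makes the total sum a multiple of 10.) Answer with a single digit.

5

Partial digits right→left: 6 9 1 5 7 0 5 7 6
Double every second digit counting from the check-digit position (so the 1st, 3rd, 5th, ... of the partial from the right).
  doubled (with −9 where >9): 3 2 5 1 3 → sum 14
  kept as-is: 9 5 0 7 → sum 21
Total = 14 + 21 = 35.
Check digit = (10 − (35 mod 10)) mod 10 = 5.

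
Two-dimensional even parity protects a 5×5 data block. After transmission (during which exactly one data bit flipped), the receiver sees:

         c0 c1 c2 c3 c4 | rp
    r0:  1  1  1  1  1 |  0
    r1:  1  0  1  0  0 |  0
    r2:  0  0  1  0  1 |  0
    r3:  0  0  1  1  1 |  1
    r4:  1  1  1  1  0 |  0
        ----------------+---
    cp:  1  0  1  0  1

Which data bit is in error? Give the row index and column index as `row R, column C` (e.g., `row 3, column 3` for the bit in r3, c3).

row 0, column 3

Recompute each row's even parity and compare to rp:
  r0: data parity 1, sent rp 0 → mismatch
  r1: data parity 0, sent rp 0 → ok
  r2: data parity 0, sent rp 0 → ok
  r3: data parity 1, sent rp 1 → ok
  r4: data parity 0, sent rp 0 → ok
Recompute each column's even parity and compare to cp:
  c0: data parity 1, sent cp 1 → ok
  c1: data parity 0, sent cp 0 → ok
  c2: data parity 1, sent cp 1 → ok
  c3: data parity 1, sent cp 0 → mismatch
  c4: data parity 1, sent cp 1 → ok
Exactly one row (r0) and one column (c3) fail → the flipped bit is at their intersection.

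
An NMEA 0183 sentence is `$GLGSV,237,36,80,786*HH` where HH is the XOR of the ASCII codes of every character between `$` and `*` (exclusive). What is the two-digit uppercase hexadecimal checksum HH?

4B

XOR the ASCII codes of the payload characters:
  'G' = 0x47 → acc = 0x47
  'L' = 0x4C → acc = 0x0B
  'G' = 0x47 → acc = 0x4C
  'S' = 0x53 → acc = 0x1F
  'V' = 0x56 → acc = 0x49
  ',' = 0x2C → acc = 0x65
  '2' = 0x32 → acc = 0x57
  '3' = 0x33 → acc = 0x64
  '7' = 0x37 → acc = 0x53
  ',' = 0x2C → acc = 0x7F
  '3' = 0x33 → acc = 0x4C
  '6' = 0x36 → acc = 0x7A
  ',' = 0x2C → acc = 0x56
  '8' = 0x38 → acc = 0x6E
  '0' = 0x30 → acc = 0x5E
  ',' = 0x2C → acc = 0x72
  '7' = 0x37 → acc = 0x45
  '8' = 0x38 → acc = 0x7D
  '6' = 0x36 → acc = 0x4B
Checksum = 0x4B.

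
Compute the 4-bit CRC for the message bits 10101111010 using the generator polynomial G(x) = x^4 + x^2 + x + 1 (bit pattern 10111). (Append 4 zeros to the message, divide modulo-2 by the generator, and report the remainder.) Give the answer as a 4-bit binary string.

1110

Append 4 zeros: 101011110100000. Divide by 10111 (XOR where the leading bit is 1):
  pos 0: 10101 XOR 10111 = 00010
  pos 3: 10111 XOR 10111 = 00000
  pos 9: 10000 XOR 10111 = 00111
Remainder (last 4 bits) = 1110. This is the CRC / FCS.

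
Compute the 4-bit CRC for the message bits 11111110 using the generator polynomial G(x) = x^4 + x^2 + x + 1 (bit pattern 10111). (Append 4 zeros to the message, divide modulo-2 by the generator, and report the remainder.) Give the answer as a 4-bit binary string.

Append 4 zeros: 111111100000. Divide by 10111 (XOR where the leading bit is 1):
  pos 0: 11111 XOR 10111 = 01000
  pos 1: 10001 XOR 10111 = 00110
  pos 3: 11010 XOR 10111 = 01101
  pos 4: 11010 XOR 10111 = 01101
  pos 5: 11010 XOR 10111 = 01101
  pos 6: 11010 XOR 10111 = 01101
  pos 7: 11010 XOR 10111 = 01101
Remainder (last 4 bits) = 1101. This is the CRC / FCS.

1101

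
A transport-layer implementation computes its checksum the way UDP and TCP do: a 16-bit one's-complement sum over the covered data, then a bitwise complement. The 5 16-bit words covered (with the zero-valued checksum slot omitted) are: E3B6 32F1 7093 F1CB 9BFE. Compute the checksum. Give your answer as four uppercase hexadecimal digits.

One's-complement addition (fold any carry out of bit 15 back into bit 0):
  0xE3B6 + 0x32F1 = 0x116A7 → wrap carry → 0x16A8
  0x16A8 + 0x7093 = 0x0873B
  0x873B + 0xF1CB = 0x17906 → wrap carry → 0x7907
  0x7907 + 0x9BFE = 0x11505 → wrap carry → 0x1506
One's-complement sum = 0x1506.
Checksum = ~0x1506 & 0xFFFF = 0xEAF9.

EAF9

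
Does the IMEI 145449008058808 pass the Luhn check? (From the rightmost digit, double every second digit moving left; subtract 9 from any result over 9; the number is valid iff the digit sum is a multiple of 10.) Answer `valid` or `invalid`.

From the right, keep odd positions and double even positions (subtract 9 from any doubled value over 9):
  doubled (positions 2,4,...): 0 7 0 0 9 8 8 → sum 32
  kept (positions 1,3,...): 8 8 5 8 0 4 5 1 → sum 39
Total = 71.
71 mod 10 = 1, so the number is invalid.

invalid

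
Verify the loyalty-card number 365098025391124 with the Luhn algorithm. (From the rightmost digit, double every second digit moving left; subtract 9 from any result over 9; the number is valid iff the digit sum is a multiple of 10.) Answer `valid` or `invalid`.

From the right, keep odd positions and double even positions (subtract 9 from any doubled value over 9):
  doubled (positions 2,4,...): 4 2 6 4 7 0 3 → sum 26
  kept (positions 1,3,...): 4 1 9 5 0 9 5 3 → sum 36
Total = 62.
62 mod 10 = 2, so the number is invalid.

invalid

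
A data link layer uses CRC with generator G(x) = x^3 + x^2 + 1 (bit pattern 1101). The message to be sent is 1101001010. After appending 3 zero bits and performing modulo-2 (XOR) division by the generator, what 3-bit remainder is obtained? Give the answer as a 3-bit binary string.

Append 3 zeros: 1101001010000. Divide by 1101 (XOR where the leading bit is 1):
  pos 0: 1101 XOR 1101 = 0000
  pos 6: 1010 XOR 1101 = 0111
  pos 7: 1110 XOR 1101 = 0011
  pos 9: 1100 XOR 1101 = 0001
Remainder (last 3 bits) = 001. This is the CRC / FCS.

001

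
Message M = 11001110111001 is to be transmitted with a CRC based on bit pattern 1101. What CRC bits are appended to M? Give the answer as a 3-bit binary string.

111

Append 3 zeros: 11001110111001000. Divide by 1101 (XOR where the leading bit is 1):
  pos 0: 1100 XOR 1101 = 0001
  pos 3: 1111 XOR 1101 = 0010
  pos 5: 1001 XOR 1101 = 0100
  pos 6: 1001 XOR 1101 = 0100
  pos 7: 1001 XOR 1101 = 0100
  pos 8: 1000 XOR 1101 = 0101
  pos 9: 1010 XOR 1101 = 0111
  pos 10: 1111 XOR 1101 = 0010
  pos 12: 1000 XOR 1101 = 0101
  pos 13: 1010 XOR 1101 = 0111
Remainder (last 3 bits) = 111. This is the CRC / FCS.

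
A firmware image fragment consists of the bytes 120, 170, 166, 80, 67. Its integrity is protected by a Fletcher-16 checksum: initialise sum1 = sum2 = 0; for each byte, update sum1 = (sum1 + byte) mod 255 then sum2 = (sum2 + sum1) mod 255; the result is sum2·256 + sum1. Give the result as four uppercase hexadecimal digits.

DC5D

Running sums (mod 255):
  after byte 0 (120): sum1=120, sum2=120
  after byte 1 (170): sum1=35, sum2=155
  after byte 2 (166): sum1=201, sum2=101
  after byte 3 (80): sum1=26, sum2=127
  after byte 4 (67): sum1=93, sum2=220
Checksum = sum2·256 + sum1 = 220·256 + 93 = 56413 = 0xDC5D.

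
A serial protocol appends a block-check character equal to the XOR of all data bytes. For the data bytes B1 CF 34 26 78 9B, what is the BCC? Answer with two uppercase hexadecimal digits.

XOR the bytes together:
  start with 0xB1
  0xB1 ⊕ 0xCF = 0x7E
  0x7E ⊕ 0x34 = 0x4A
  0x4A ⊕ 0x26 = 0x6C
  0x6C ⊕ 0x78 = 0x14
  0x14 ⊕ 0x9B = 0x8F

8F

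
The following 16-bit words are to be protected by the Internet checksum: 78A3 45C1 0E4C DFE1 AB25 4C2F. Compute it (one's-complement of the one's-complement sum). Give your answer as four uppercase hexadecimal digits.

5C18

One's-complement addition (fold any carry out of bit 15 back into bit 0):
  0x78A3 + 0x45C1 = 0x0BE64
  0xBE64 + 0x0E4C = 0x0CCB0
  0xCCB0 + 0xDFE1 = 0x1AC91 → wrap carry → 0xAC92
  0xAC92 + 0xAB25 = 0x157B7 → wrap carry → 0x57B8
  0x57B8 + 0x4C2F = 0x0A3E7
One's-complement sum = 0xA3E7.
Checksum = ~0xA3E7 & 0xFFFF = 0x5C18.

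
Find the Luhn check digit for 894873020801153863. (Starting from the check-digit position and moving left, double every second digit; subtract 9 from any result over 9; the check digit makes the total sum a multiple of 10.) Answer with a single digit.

Partial digits right→left: 3 6 8 3 5 1 1 0 8 0 2 0 3 7 8 4 9 8
Double every second digit counting from the check-digit position (so the 1st, 3rd, 5th, ... of the partial from the right).
  doubled (with −9 where >9): 6 7 1 2 7 4 6 7 9 → sum 49
  kept as-is: 6 3 1 0 0 0 7 4 8 → sum 29
Total = 49 + 29 = 78.
Check digit = (10 − (78 mod 10)) mod 10 = 2.

2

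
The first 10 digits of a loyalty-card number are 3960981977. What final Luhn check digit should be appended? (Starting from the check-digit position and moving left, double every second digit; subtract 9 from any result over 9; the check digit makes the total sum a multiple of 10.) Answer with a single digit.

Partial digits right→left: 7 7 9 1 8 9 0 6 9 3
Double every second digit counting from the check-digit position (so the 1st, 3rd, 5th, ... of the partial from the right).
  doubled (with −9 where >9): 5 9 7 0 9 → sum 30
  kept as-is: 7 1 9 6 3 → sum 26
Total = 30 + 26 = 56.
Check digit = (10 − (56 mod 10)) mod 10 = 4.

4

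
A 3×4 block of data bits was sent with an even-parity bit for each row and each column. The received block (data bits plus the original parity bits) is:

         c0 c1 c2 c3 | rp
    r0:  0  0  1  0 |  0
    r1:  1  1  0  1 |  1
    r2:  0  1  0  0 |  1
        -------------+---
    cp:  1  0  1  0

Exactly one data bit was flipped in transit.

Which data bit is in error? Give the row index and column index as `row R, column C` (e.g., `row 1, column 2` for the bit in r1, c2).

row 0, column 3

Recompute each row's even parity and compare to rp:
  r0: data parity 1, sent rp 0 → mismatch
  r1: data parity 1, sent rp 1 → ok
  r2: data parity 1, sent rp 1 → ok
Recompute each column's even parity and compare to cp:
  c0: data parity 1, sent cp 1 → ok
  c1: data parity 0, sent cp 0 → ok
  c2: data parity 1, sent cp 1 → ok
  c3: data parity 1, sent cp 0 → mismatch
Exactly one row (r0) and one column (c3) fail → the flipped bit is at their intersection.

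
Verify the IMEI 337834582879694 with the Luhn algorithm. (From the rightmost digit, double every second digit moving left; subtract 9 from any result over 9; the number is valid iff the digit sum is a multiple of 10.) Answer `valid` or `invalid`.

From the right, keep odd positions and double even positions (subtract 9 from any doubled value over 9):
  doubled (positions 2,4,...): 9 9 7 7 8 7 6 → sum 53
  kept (positions 1,3,...): 4 6 7 2 5 3 7 3 → sum 37
Total = 90.
90 mod 10 = 0, so the number is valid.

valid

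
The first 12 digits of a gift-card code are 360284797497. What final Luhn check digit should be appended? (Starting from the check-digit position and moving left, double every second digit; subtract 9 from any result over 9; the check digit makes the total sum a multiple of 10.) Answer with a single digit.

9

Partial digits right→left: 7 9 4 7 9 7 4 8 2 0 6 3
Double every second digit counting from the check-digit position (so the 1st, 3rd, 5th, ... of the partial from the right).
  doubled (with −9 where >9): 5 8 9 8 4 3 → sum 37
  kept as-is: 9 7 7 8 0 3 → sum 34
Total = 37 + 34 = 71.
Check digit = (10 − (71 mod 10)) mod 10 = 9.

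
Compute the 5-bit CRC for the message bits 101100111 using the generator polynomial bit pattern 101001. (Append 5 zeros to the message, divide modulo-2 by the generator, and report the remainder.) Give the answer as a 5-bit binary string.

Append 5 zeros: 10110011100000. Divide by 101001 (XOR where the leading bit is 1):
  pos 0: 101100 XOR 101001 = 000101
  pos 3: 101111 XOR 101001 = 000110
  pos 6: 110000 XOR 101001 = 011001
  pos 7: 110010 XOR 101001 = 011011
  pos 8: 110110 XOR 101001 = 011111
Remainder (last 5 bits) = 11111. This is the CRC / FCS.

11111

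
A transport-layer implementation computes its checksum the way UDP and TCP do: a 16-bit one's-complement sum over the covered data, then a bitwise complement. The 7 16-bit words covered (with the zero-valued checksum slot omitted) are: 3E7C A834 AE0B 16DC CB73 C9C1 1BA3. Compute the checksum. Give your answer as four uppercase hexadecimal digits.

One's-complement addition (fold any carry out of bit 15 back into bit 0):
  0x3E7C + 0xA834 = 0x0E6B0
  0xE6B0 + 0xAE0B = 0x194BB → wrap carry → 0x94BC
  0x94BC + 0x16DC = 0x0AB98
  0xAB98 + 0xCB73 = 0x1770B → wrap carry → 0x770C
  0x770C + 0xC9C1 = 0x140CD → wrap carry → 0x40CE
  0x40CE + 0x1BA3 = 0x05C71
One's-complement sum = 0x5C71.
Checksum = ~0x5C71 & 0xFFFF = 0xA38E.

A38E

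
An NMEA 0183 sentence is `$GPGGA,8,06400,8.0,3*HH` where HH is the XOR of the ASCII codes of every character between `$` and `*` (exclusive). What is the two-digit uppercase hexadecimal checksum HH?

49

XOR the ASCII codes of the payload characters:
  'G' = 0x47 → acc = 0x47
  'P' = 0x50 → acc = 0x17
  'G' = 0x47 → acc = 0x50
  'G' = 0x47 → acc = 0x17
  'A' = 0x41 → acc = 0x56
  ',' = 0x2C → acc = 0x7A
  '8' = 0x38 → acc = 0x42
  ',' = 0x2C → acc = 0x6E
  '0' = 0x30 → acc = 0x5E
  '6' = 0x36 → acc = 0x68
  '4' = 0x34 → acc = 0x5C
  '0' = 0x30 → acc = 0x6C
  '0' = 0x30 → acc = 0x5C
  ',' = 0x2C → acc = 0x70
  '8' = 0x38 → acc = 0x48
  '.' = 0x2E → acc = 0x66
  '0' = 0x30 → acc = 0x56
  ',' = 0x2C → acc = 0x7A
  '3' = 0x33 → acc = 0x49
Checksum = 0x49.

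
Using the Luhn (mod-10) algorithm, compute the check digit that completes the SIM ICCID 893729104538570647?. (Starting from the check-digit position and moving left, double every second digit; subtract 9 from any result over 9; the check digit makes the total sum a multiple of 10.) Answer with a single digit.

6

Partial digits right→left: 7 4 6 0 7 5 8 3 5 4 0 1 9 2 7 3 9 8
Double every second digit counting from the check-digit position (so the 1st, 3rd, 5th, ... of the partial from the right).
  doubled (with −9 where >9): 5 3 5 7 1 0 9 5 9 → sum 44
  kept as-is: 4 0 5 3 4 1 2 3 8 → sum 30
Total = 44 + 30 = 74.
Check digit = (10 − (74 mod 10)) mod 10 = 6.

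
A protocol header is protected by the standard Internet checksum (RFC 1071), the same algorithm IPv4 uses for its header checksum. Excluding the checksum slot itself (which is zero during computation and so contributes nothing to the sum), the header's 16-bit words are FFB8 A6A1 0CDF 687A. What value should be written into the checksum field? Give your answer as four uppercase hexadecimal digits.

E44B

One's-complement addition (fold any carry out of bit 15 back into bit 0):
  0xFFB8 + 0xA6A1 = 0x1A659 → wrap carry → 0xA65A
  0xA65A + 0x0CDF = 0x0B339
  0xB339 + 0x687A = 0x11BB3 → wrap carry → 0x1BB4
One's-complement sum = 0x1BB4.
Checksum = ~0x1BB4 & 0xFFFF = 0xE44B.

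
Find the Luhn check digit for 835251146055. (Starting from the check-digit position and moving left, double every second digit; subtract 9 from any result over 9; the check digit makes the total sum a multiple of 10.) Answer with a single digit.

Partial digits right→left: 5 5 0 6 4 1 1 5 2 5 3 8
Double every second digit counting from the check-digit position (so the 1st, 3rd, 5th, ... of the partial from the right).
  doubled (with −9 where >9): 1 0 8 2 4 6 → sum 21
  kept as-is: 5 6 1 5 5 8 → sum 30
Total = 21 + 30 = 51.
Check digit = (10 − (51 mod 10)) mod 10 = 9.

9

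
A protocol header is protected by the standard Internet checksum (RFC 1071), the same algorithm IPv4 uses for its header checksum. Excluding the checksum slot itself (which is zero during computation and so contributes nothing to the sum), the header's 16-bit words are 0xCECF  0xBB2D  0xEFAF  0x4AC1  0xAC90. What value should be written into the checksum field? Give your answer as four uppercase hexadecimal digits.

One's-complement addition (fold any carry out of bit 15 back into bit 0):
  0xCECF + 0xBB2D = 0x189FC → wrap carry → 0x89FD
  0x89FD + 0xEFAF = 0x179AC → wrap carry → 0x79AD
  0x79AD + 0x4AC1 = 0x0C46E
  0xC46E + 0xAC90 = 0x170FE → wrap carry → 0x70FF
One's-complement sum = 0x70FF.
Checksum = ~0x70FF & 0xFFFF = 0x8F00.

8F00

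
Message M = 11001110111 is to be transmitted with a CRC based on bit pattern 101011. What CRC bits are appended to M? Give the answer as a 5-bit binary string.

01100

Append 5 zeros: 1100111011100000. Divide by 101011 (XOR where the leading bit is 1):
  pos 0: 110011 XOR 101011 = 011000
  pos 1: 110001 XOR 101011 = 011010
  pos 2: 110100 XOR 101011 = 011111
  pos 3: 111111 XOR 101011 = 010100
  pos 4: 101001 XOR 101011 = 000010
  pos 8: 101000 XOR 101011 = 000011
Remainder (last 5 bits) = 01100. This is the CRC / FCS.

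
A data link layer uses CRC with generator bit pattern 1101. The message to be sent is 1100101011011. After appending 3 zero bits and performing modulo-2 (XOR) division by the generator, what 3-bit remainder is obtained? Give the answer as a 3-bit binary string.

101

Append 3 zeros: 1100101011011000. Divide by 1101 (XOR where the leading bit is 1):
  pos 0: 1100 XOR 1101 = 0001
  pos 3: 1101 XOR 1101 = 0000
  pos 8: 1101 XOR 1101 = 0000
  pos 12: 1000 XOR 1101 = 0101
Remainder (last 3 bits) = 101. This is the CRC / FCS.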